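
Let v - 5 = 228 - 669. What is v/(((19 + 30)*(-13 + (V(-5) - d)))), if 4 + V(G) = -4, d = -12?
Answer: 436/441 ≈ 0.98866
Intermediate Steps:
V(G) = -8 (V(G) = -4 - 4 = -8)
v = -436 (v = 5 + (228 - 669) = 5 - 441 = -436)
v/(((19 + 30)*(-13 + (V(-5) - d)))) = -436/((19 + 30)*(-13 + (-8 - 1*(-12)))) = -436/(49*(-13 + (-8 + 12))) = -436/(49*(-13 + 4)) = -436/(49*(-9)) = -436/(-441) = -1/441*(-436) = 436/441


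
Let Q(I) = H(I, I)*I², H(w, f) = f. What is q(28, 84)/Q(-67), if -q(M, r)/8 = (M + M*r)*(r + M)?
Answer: 2132480/300763 ≈ 7.0902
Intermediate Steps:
q(M, r) = -8*(M + r)*(M + M*r) (q(M, r) = -8*(M + M*r)*(r + M) = -8*(M + M*r)*(M + r) = -8*(M + r)*(M + M*r))
Q(I) = I³ (Q(I) = I*I² = I³)
q(28, 84)/Q(-67) = (-8*28*(28 + 84 + 84² + 28*84))/((-67)³) = -8*28*(28 + 84 + 7056 + 2352)/(-300763) = -8*28*9520*(-1/300763) = -2132480*(-1/300763) = 2132480/300763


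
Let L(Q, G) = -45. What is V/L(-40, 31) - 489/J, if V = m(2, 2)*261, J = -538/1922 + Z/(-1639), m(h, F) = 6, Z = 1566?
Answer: 3512495997/9729085 ≈ 361.03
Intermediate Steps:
J = -1945817/1575079 (J = -538/1922 + 1566/(-1639) = -538*1/1922 + 1566*(-1/1639) = -269/961 - 1566/1639 = -1945817/1575079 ≈ -1.2354)
V = 1566 (V = 6*261 = 1566)
V/L(-40, 31) - 489/J = 1566/(-45) - 489/(-1945817/1575079) = 1566*(-1/45) - 489*(-1575079/1945817) = -174/5 + 770213631/1945817 = 3512495997/9729085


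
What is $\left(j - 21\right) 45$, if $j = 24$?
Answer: $135$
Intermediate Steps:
$\left(j - 21\right) 45 = \left(24 - 21\right) 45 = 3 \cdot 45 = 135$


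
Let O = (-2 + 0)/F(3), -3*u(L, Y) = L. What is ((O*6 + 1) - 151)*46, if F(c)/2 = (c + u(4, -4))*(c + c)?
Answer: -34638/5 ≈ -6927.6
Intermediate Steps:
u(L, Y) = -L/3
F(c) = 4*c*(-4/3 + c) (F(c) = 2*((c - ⅓*4)*(c + c)) = 2*((c - 4/3)*(2*c)) = 2*((-4/3 + c)*(2*c)) = 2*(2*c*(-4/3 + c)) = 4*c*(-4/3 + c))
O = -⅒ (O = (-2 + 0)/(((4/3)*3*(-4 + 3*3))) = -2*1/(4*(-4 + 9)) = -2/((4/3)*3*5) = -2/20 = -2*1/20 = -⅒ ≈ -0.10000)
((O*6 + 1) - 151)*46 = ((-⅒*6 + 1) - 151)*46 = ((-⅗ + 1) - 151)*46 = (⅖ - 151)*46 = -753/5*46 = -34638/5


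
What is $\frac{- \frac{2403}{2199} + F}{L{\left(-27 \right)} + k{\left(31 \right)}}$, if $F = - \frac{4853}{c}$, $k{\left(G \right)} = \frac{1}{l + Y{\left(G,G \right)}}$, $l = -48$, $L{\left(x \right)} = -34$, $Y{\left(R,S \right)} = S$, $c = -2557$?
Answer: $- \frac{25654564}{1085208699} \approx -0.02364$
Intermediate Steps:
$k{\left(G \right)} = \frac{1}{-48 + G}$
$F = \frac{4853}{2557}$ ($F = - \frac{4853}{-2557} = \left(-4853\right) \left(- \frac{1}{2557}\right) = \frac{4853}{2557} \approx 1.8979$)
$\frac{- \frac{2403}{2199} + F}{L{\left(-27 \right)} + k{\left(31 \right)}} = \frac{- \frac{2403}{2199} + \frac{4853}{2557}}{-34 + \frac{1}{-48 + 31}} = \frac{\left(-2403\right) \frac{1}{2199} + \frac{4853}{2557}}{-34 + \frac{1}{-17}} = \frac{- \frac{801}{733} + \frac{4853}{2557}}{-34 - \frac{1}{17}} = \frac{1509092}{1874281 \left(- \frac{579}{17}\right)} = \frac{1509092}{1874281} \left(- \frac{17}{579}\right) = - \frac{25654564}{1085208699}$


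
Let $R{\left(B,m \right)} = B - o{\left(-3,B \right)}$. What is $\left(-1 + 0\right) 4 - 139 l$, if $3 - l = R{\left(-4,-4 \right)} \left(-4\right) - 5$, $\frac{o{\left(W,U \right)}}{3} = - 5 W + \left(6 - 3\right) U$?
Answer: $6112$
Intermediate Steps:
$o{\left(W,U \right)} = - 15 W + 9 U$ ($o{\left(W,U \right)} = 3 \left(- 5 W + \left(6 - 3\right) U\right) = 3 \left(- 5 W + 3 U\right) = - 15 W + 9 U$)
$R{\left(B,m \right)} = -45 - 8 B$ ($R{\left(B,m \right)} = B - \left(\left(-15\right) \left(-3\right) + 9 B\right) = B - \left(45 + 9 B\right) = -45 - 8 B$)
$l = -44$ ($l = 3 - \left(\left(-45 - -32\right) \left(-4\right) - 5\right) = 3 - \left(\left(-45 + 32\right) \left(-4\right) - 5\right) = 3 - \left(\left(-13\right) \left(-4\right) - 5\right) = 3 - \left(52 - 5\right) = 3 - 47 = -44$)
$\left(-1 + 0\right) 4 - 139 l = \left(-1 + 0\right) 4 - -6116 = \left(-1\right) 4 + 6116 = -4 + 6116 = 6112$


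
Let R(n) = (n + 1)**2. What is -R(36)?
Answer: -1369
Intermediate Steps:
R(n) = (1 + n)**2
-R(36) = -(1 + 36)**2 = -1*37**2 = -1*1369 = -1369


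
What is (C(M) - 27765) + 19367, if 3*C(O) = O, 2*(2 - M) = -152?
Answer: -8372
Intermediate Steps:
M = 78 (M = 2 - 1/2*(-152) = 2 + 76 = 78)
C(O) = O/3
(C(M) - 27765) + 19367 = ((1/3)*78 - 27765) + 19367 = (26 - 27765) + 19367 = -27739 + 19367 = -8372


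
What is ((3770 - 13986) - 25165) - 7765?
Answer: -43146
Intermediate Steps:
((3770 - 13986) - 25165) - 7765 = (-10216 - 25165) - 7765 = -35381 - 7765 = -43146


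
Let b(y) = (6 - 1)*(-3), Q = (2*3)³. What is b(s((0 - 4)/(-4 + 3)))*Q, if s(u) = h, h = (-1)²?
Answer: -3240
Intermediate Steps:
h = 1
s(u) = 1
Q = 216 (Q = 6³ = 216)
b(y) = -15 (b(y) = 5*(-3) = -15)
b(s((0 - 4)/(-4 + 3)))*Q = -15*216 = -3240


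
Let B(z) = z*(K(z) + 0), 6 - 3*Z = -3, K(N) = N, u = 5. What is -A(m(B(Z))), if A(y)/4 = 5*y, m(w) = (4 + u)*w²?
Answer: -14580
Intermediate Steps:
Z = 3 (Z = 2 - ⅓*(-3) = 2 + 1 = 3)
B(z) = z² (B(z) = z*(z + 0) = z*z = z²)
m(w) = 9*w² (m(w) = (4 + 5)*w² = 9*w²)
A(y) = 20*y (A(y) = 4*(5*y) = 20*y)
-A(m(B(Z))) = -20*9*(3²)² = -20*9*9² = -20*9*81 = -20*729 = -1*14580 = -14580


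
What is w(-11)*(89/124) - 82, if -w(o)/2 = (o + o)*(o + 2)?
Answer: -11353/31 ≈ -366.23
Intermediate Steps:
w(o) = -4*o*(2 + o) (w(o) = -2*(o + o)*(o + 2) = -2*2*o*(2 + o) = -4*o*(2 + o))
w(-11)*(89/124) - 82 = (-4*(-11)*(2 - 11))*(89/124) - 82 = (-4*(-11)*(-9))*(89*(1/124)) - 82 = -396*89/124 - 82 = -8811/31 - 82 = -11353/31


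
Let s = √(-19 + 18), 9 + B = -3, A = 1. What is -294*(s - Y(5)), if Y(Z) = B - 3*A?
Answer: -4410 - 294*I ≈ -4410.0 - 294.0*I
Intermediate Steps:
B = -12 (B = -9 - 3 = -12)
Y(Z) = -15 (Y(Z) = -12 - 3*1 = -12 - 3 = -15)
s = I (s = √(-1) = I ≈ 1.0*I)
-294*(s - Y(5)) = -294*(I - 1*(-15)) = -294*(I + 15) = -294*(15 + I) = -4410 - 294*I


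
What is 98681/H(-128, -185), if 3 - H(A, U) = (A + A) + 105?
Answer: 8971/14 ≈ 640.79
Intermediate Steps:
H(A, U) = -102 - 2*A (H(A, U) = 3 - ((A + A) + 105) = 3 - (2*A + 105) = 3 - (105 + 2*A) = 3 + (-105 - 2*A) = -102 - 2*A)
98681/H(-128, -185) = 98681/(-102 - 2*(-128)) = 98681/(-102 + 256) = 98681/154 = 98681*(1/154) = 8971/14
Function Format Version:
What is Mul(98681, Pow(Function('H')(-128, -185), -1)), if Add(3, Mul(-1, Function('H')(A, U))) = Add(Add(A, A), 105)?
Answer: Rational(8971, 14) ≈ 640.79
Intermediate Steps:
Function('H')(A, U) = Add(-102, Mul(-2, A)) (Function('H')(A, U) = Add(3, Mul(-1, Add(Add(A, A), 105))) = Add(3, Mul(-1, Add(Mul(2, A), 105))) = Add(3, Mul(-1, Add(105, Mul(2, A)))) = Add(3, Add(-105, Mul(-2, A))) = Add(-102, Mul(-2, A)))
Mul(98681, Pow(Function('H')(-128, -185), -1)) = Mul(98681, Pow(Add(-102, Mul(-2, -128)), -1)) = Mul(98681, Pow(Add(-102, 256), -1)) = Mul(98681, Pow(154, -1)) = Mul(98681, Rational(1, 154)) = Rational(8971, 14)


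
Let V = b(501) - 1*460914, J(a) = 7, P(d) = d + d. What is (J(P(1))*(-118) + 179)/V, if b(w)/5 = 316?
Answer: 647/459334 ≈ 0.0014086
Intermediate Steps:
P(d) = 2*d
b(w) = 1580 (b(w) = 5*316 = 1580)
V = -459334 (V = 1580 - 1*460914 = 1580 - 460914 = -459334)
(J(P(1))*(-118) + 179)/V = (7*(-118) + 179)/(-459334) = (-826 + 179)*(-1/459334) = -647*(-1/459334) = 647/459334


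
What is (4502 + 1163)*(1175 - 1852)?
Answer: -3835205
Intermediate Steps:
(4502 + 1163)*(1175 - 1852) = 5665*(-677) = -3835205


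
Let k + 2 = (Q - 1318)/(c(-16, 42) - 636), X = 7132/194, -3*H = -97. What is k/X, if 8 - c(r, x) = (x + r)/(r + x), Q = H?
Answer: 8051/6729042 ≈ 0.0011965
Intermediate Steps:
H = 97/3 (H = -⅓*(-97) = 97/3 ≈ 32.333)
Q = 97/3 ≈ 32.333
c(r, x) = 7 (c(r, x) = 8 - (x + r)/(r + x) = 8 - (r + x)/(r + x) = 8 - 1*1 = 8 - 1 = 7)
X = 3566/97 (X = 7132*(1/194) = 3566/97 ≈ 36.763)
k = 83/1887 (k = -2 + (97/3 - 1318)/(7 - 636) = -2 - 3857/3/(-629) = -2 - 3857/3*(-1/629) = -2 + 3857/1887 = 83/1887 ≈ 0.043985)
k/X = 83/(1887*(3566/97)) = (83/1887)*(97/3566) = 8051/6729042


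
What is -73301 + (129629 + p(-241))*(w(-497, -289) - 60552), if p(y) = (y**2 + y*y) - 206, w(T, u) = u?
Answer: -14941710286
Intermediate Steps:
p(y) = -206 + 2*y**2 (p(y) = (y**2 + y**2) - 206 = 2*y**2 - 206 = -206 + 2*y**2)
-73301 + (129629 + p(-241))*(w(-497, -289) - 60552) = -73301 + (129629 + (-206 + 2*(-241)**2))*(-289 - 60552) = -73301 + (129629 + (-206 + 2*58081))*(-60841) = -73301 + (129629 + (-206 + 116162))*(-60841) = -73301 + (129629 + 115956)*(-60841) = -73301 + 245585*(-60841) = -73301 - 14941636985 = -14941710286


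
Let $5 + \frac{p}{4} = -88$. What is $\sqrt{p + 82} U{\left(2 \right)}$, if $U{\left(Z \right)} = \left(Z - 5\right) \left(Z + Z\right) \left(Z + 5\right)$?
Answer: $- 84 i \sqrt{290} \approx - 1430.5 i$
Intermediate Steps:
$p = -372$ ($p = -20 + 4 \left(-88\right) = -20 - 352 = -372$)
$U{\left(Z \right)} = 2 Z \left(-5 + Z\right) \left(5 + Z\right)$ ($U{\left(Z \right)} = \left(-5 + Z\right) 2 Z \left(5 + Z\right) = 2 Z \left(-5 + Z\right) \left(5 + Z\right)$)
$\sqrt{p + 82} U{\left(2 \right)} = \sqrt{-372 + 82} \cdot 2 \cdot 2 \left(-25 + 2^{2}\right) = \sqrt{-290} \cdot 2 \cdot 2 \left(-25 + 4\right) = i \sqrt{290} \cdot 2 \cdot 2 \left(-21\right) = i \sqrt{290} \left(-84\right) = - 84 i \sqrt{290}$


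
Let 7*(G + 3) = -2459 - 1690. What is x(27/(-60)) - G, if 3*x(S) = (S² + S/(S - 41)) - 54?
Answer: 1341155481/2321200 ≈ 577.79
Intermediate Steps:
x(S) = -18 + S²/3 + S/(3*(-41 + S)) (x(S) = ((S² + S/(S - 41)) - 54)/3 = ((S² + S/(-41 + S)) - 54)/3 = (-54 + S² + S/(-41 + S))/3 = -18 + S²/3 + S/(3*(-41 + S)))
G = -4170/7 (G = -3 + (-2459 - 1690)/7 = -3 + (⅐)*(-4149) = -3 - 4149/7 = -4170/7 ≈ -595.71)
x(27/(-60)) - G = (2214 + (27/(-60))³ - 1431/(-60) - 41*(27/(-60))²)/(3*(-41 + 27/(-60))) - 1*(-4170/7) = (2214 + (27*(-1/60))³ - 1431*(-1)/60 - 41*(27*(-1/60))²)/(3*(-41 + 27*(-1/60))) + 4170/7 = (2214 + (-9/20)³ - 53*(-9/20) - 41*(-9/20)²)/(3*(-41 - 9/20)) + 4170/7 = (2214 - 729/8000 + 477/20 - 41*81/400)/(3*(-829/20)) + 4170/7 = (⅓)*(-20/829)*(2214 - 729/8000 + 477/20 - 3321/400) + 4170/7 = (⅓)*(-20/829)*(17835651/8000) + 4170/7 = -5945217/331600 + 4170/7 = 1341155481/2321200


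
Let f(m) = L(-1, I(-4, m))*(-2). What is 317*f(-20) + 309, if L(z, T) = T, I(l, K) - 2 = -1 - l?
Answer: -2861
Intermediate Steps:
I(l, K) = 1 - l (I(l, K) = 2 + (-1 - l) = 1 - l)
f(m) = -10 (f(m) = (1 - 1*(-4))*(-2) = (1 + 4)*(-2) = 5*(-2) = -10)
317*f(-20) + 309 = 317*(-10) + 309 = -3170 + 309 = -2861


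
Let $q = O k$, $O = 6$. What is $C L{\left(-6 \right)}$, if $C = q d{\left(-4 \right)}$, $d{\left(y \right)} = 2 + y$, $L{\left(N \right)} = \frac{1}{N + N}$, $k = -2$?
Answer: $-2$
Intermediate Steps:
$L{\left(N \right)} = \frac{1}{2 N}$
$q = -12$ ($q = 6 \left(-2\right) = -12$)
$C = 24$ ($C = - 12 \left(2 - 4\right) = \left(-12\right) \left(-2\right) = 24$)
$C L{\left(-6 \right)} = 24 \frac{1}{2 \left(-6\right)} = 24 \cdot \frac{1}{2} \left(- \frac{1}{6}\right) = 24 \left(- \frac{1}{12}\right) = -2$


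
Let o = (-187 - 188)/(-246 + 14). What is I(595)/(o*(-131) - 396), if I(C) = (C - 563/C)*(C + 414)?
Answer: -82741212656/83893215 ≈ -986.27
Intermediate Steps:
o = 375/232 (o = -375/(-232) = -375*(-1/232) = 375/232 ≈ 1.6164)
I(C) = (414 + C)*(C - 563/C) (I(C) = (C - 563/C)*(414 + C) = (414 + C)*(C - 563/C))
I(595)/(o*(-131) - 396) = (-563 + 595² - 233082/595 + 414*595)/((375/232)*(-131) - 396) = (-563 + 354025 - 233082*1/595 + 246330)/(-49125/232 - 396) = (-563 + 354025 - 233082/595 + 246330)/(-140997/232) = (356643158/595)*(-232/140997) = -82741212656/83893215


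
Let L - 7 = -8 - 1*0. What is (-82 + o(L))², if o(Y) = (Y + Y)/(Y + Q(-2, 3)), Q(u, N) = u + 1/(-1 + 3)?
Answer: 164836/25 ≈ 6593.4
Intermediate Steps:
L = -1 (L = 7 + (-8 - 1*0) = 7 + (-8 + 0) = 7 - 8 = -1)
Q(u, N) = ½ + u (Q(u, N) = u + 1/2 = u + ½ = ½ + u)
o(Y) = 2*Y/(-3/2 + Y) (o(Y) = (Y + Y)/(Y + (½ - 2)) = (2*Y)/(Y - 3/2) = (2*Y)/(-3/2 + Y) = 2*Y/(-3/2 + Y))
(-82 + o(L))² = (-82 + 4*(-1)/(-3 + 2*(-1)))² = (-82 + 4*(-1)/(-3 - 2))² = (-82 + 4*(-1)/(-5))² = (-82 + 4*(-1)*(-⅕))² = (-82 + ⅘)² = (-406/5)² = 164836/25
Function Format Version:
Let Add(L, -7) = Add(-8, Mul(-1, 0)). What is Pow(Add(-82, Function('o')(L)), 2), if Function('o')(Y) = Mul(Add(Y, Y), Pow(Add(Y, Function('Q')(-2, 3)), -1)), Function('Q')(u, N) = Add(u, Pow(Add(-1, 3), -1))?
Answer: Rational(164836, 25) ≈ 6593.4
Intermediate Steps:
L = -1 (L = Add(7, Add(-8, Mul(-1, 0))) = Add(7, Add(-8, 0)) = Add(7, -8) = -1)
Function('Q')(u, N) = Add(Rational(1, 2), u) (Function('Q')(u, N) = Add(u, Pow(2, -1)) = Add(u, Rational(1, 2)) = Add(Rational(1, 2), u))
Function('o')(Y) = Mul(2, Y, Pow(Add(Rational(-3, 2), Y), -1)) (Function('o')(Y) = Mul(Add(Y, Y), Pow(Add(Y, Add(Rational(1, 2), -2)), -1)) = Mul(Mul(2, Y), Pow(Add(Y, Rational(-3, 2)), -1)) = Mul(Mul(2, Y), Pow(Add(Rational(-3, 2), Y), -1)) = Mul(2, Y, Pow(Add(Rational(-3, 2), Y), -1)))
Pow(Add(-82, Function('o')(L)), 2) = Pow(Add(-82, Mul(4, -1, Pow(Add(-3, Mul(2, -1)), -1))), 2) = Pow(Add(-82, Mul(4, -1, Pow(Add(-3, -2), -1))), 2) = Pow(Add(-82, Mul(4, -1, Pow(-5, -1))), 2) = Pow(Add(-82, Mul(4, -1, Rational(-1, 5))), 2) = Pow(Add(-82, Rational(4, 5)), 2) = Pow(Rational(-406, 5), 2) = Rational(164836, 25)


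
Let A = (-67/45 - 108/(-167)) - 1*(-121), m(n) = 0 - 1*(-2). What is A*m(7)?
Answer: 1805972/7515 ≈ 240.32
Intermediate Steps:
m(n) = 2 (m(n) = 0 + 2 = 2)
A = 902986/7515 (A = (-67*1/45 - 108*(-1/167)) + 121 = (-67/45 + 108/167) + 121 = -6329/7515 + 121 = 902986/7515 ≈ 120.16)
A*m(7) = (902986/7515)*2 = 1805972/7515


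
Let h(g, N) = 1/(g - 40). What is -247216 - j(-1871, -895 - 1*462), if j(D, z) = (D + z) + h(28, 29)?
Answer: -2927855/12 ≈ -2.4399e+5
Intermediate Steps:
h(g, N) = 1/(-40 + g)
j(D, z) = -1/12 + D + z (j(D, z) = (D + z) + 1/(-40 + 28) = (D + z) + 1/(-12) = (D + z) - 1/12 = -1/12 + D + z)
-247216 - j(-1871, -895 - 1*462) = -247216 - (-1/12 - 1871 + (-895 - 1*462)) = -247216 - (-1/12 - 1871 + (-895 - 462)) = -247216 - (-1/12 - 1871 - 1357) = -247216 - 1*(-38737/12) = -247216 + 38737/12 = -2927855/12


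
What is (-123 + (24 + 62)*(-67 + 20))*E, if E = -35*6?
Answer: 874650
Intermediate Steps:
E = -210
(-123 + (24 + 62)*(-67 + 20))*E = (-123 + (24 + 62)*(-67 + 20))*(-210) = (-123 + 86*(-47))*(-210) = (-123 - 4042)*(-210) = -4165*(-210) = 874650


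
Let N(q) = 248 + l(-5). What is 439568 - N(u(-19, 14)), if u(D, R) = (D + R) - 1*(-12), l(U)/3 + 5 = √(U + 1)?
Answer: 439335 - 6*I ≈ 4.3934e+5 - 6.0*I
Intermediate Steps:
l(U) = -15 + 3*√(1 + U) (l(U) = -15 + 3*√(U + 1) = -15 + 3*√(1 + U))
u(D, R) = 12 + D + R (u(D, R) = (D + R) + 12 = 12 + D + R)
N(q) = 233 + 6*I (N(q) = 248 + (-15 + 3*√(1 - 5)) = 248 + (-15 + 3*√(-4)) = 248 + (-15 + 3*(2*I)) = 248 + (-15 + 6*I) = 233 + 6*I)
439568 - N(u(-19, 14)) = 439568 - (233 + 6*I) = 439568 + (-233 - 6*I) = 439335 - 6*I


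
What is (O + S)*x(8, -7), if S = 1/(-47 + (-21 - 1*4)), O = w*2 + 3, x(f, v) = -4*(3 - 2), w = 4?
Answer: -791/18 ≈ -43.944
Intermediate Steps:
x(f, v) = -4 (x(f, v) = -4*1 = -4)
O = 11 (O = 4*2 + 3 = 8 + 3 = 11)
S = -1/72 (S = 1/(-47 + (-21 - 4)) = 1/(-47 - 25) = 1/(-72) = -1/72 ≈ -0.013889)
(O + S)*x(8, -7) = (11 - 1/72)*(-4) = (791/72)*(-4) = -791/18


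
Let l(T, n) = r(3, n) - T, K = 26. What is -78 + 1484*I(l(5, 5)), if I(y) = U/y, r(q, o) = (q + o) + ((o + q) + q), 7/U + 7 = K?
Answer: -740/19 ≈ -38.947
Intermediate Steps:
U = 7/19 (U = 7/(-7 + 26) = 7/19 ≈ 0.36842)
r(q, o) = 2*o + 3*q (r(q, o) = (o + q) + (o + 2*q) = 2*o + 3*q)
l(T, n) = 9 - T + 2*n (l(T, n) = (2*n + 3*3) - T = (2*n + 9) - T = (9 + 2*n) - T = 9 - T + 2*n)
I(y) = 7/(19*y)
-78 + 1484*I(l(5, 5)) = -78 + 1484*(7/(19*(9 - 1*5 + 2*5))) = -78 + 1484*(7/(19*(9 - 5 + 10))) = -78 + 1484*((7/19)/14) = -78 + 1484*((7/19)*(1/14)) = -78 + 1484*(1/38) = -78 + 742/19 = -740/19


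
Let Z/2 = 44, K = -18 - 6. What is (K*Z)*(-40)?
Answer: 84480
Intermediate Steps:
K = -24
Z = 88 (Z = 2*44 = 88)
(K*Z)*(-40) = -24*88*(-40) = -2112*(-40) = 84480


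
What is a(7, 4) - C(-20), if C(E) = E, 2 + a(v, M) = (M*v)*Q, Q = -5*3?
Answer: -402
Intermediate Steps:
Q = -15
a(v, M) = -2 - 15*M*v (a(v, M) = -2 + (M*v)*(-15) = -2 - 15*M*v)
a(7, 4) - C(-20) = (-2 - 15*4*7) - 1*(-20) = (-2 - 420) + 20 = -422 + 20 = -402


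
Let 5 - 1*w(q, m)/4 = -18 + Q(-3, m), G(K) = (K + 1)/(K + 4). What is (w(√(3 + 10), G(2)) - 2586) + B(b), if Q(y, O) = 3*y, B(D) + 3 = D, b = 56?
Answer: -2405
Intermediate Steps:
B(D) = -3 + D
G(K) = (1 + K)/(4 + K)
w(q, m) = 128 (w(q, m) = 20 - 4*(-18 + 3*(-3)) = 20 - 4*(-18 - 9) = 20 - 4*(-27) = 20 + 108 = 128)
(w(√(3 + 10), G(2)) - 2586) + B(b) = (128 - 2586) + (-3 + 56) = -2458 + 53 = -2405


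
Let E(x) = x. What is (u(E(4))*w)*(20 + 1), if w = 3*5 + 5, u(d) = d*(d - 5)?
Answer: -1680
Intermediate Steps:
u(d) = d*(-5 + d)
w = 20 (w = 15 + 5 = 20)
(u(E(4))*w)*(20 + 1) = ((4*(-5 + 4))*20)*(20 + 1) = ((4*(-1))*20)*21 = -4*20*21 = -80*21 = -1680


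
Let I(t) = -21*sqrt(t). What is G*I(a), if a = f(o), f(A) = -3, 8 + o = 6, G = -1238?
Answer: 25998*I*sqrt(3) ≈ 45030.0*I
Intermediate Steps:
o = -2 (o = -8 + 6 = -2)
a = -3
G*I(a) = -(-25998)*sqrt(-3) = -(-25998)*I*sqrt(3) = 25998*I*sqrt(3)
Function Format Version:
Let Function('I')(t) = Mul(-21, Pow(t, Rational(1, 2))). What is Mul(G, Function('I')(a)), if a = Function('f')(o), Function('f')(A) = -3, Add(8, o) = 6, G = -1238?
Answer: Mul(25998, I, Pow(3, Rational(1, 2))) ≈ Mul(45030., I)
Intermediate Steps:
o = -2 (o = Add(-8, 6) = -2)
a = -3
Mul(G, Function('I')(a)) = Mul(-1238, Mul(-21, Pow(-3, Rational(1, 2)))) = Mul(-1238, Mul(-21, Mul(I, Pow(3, Rational(1, 2))))) = Mul(-1238, Mul(-21, I, Pow(3, Rational(1, 2)))) = Mul(25998, I, Pow(3, Rational(1, 2)))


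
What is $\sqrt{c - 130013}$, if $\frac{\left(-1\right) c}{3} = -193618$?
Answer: $\sqrt{450841} \approx 671.45$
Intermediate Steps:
$c = 580854$ ($c = \left(-3\right) \left(-193618\right) = 580854$)
$\sqrt{c - 130013} = \sqrt{580854 - 130013} = \sqrt{450841}$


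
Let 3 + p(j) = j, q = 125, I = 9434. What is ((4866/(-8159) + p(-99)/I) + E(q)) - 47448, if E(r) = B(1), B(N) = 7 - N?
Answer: -1825876323357/38486003 ≈ -47443.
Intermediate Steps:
p(j) = -3 + j
E(r) = 6 (E(r) = 7 - 1*1 = 7 - 1 = 6)
((4866/(-8159) + p(-99)/I) + E(q)) - 47448 = ((4866/(-8159) + (-3 - 99)/9434) + 6) - 47448 = ((4866*(-1/8159) - 102*1/9434) + 6) - 47448 = ((-4866/8159 - 51/4717) + 6) - 47448 = (-23369031/38486003 + 6) - 47448 = 207546987/38486003 - 47448 = -1825876323357/38486003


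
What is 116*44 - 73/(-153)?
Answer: 780985/153 ≈ 5104.5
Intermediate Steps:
116*44 - 73/(-153) = 5104 - 73*(-1/153) = 5104 + 73/153 = 780985/153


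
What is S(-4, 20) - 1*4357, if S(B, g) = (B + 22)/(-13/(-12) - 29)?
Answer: -1459811/335 ≈ -4357.6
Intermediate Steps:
S(B, g) = -264/335 - 12*B/335 (S(B, g) = (22 + B)/(-13*(-1/12) - 29) = (22 + B)/(13/12 - 29) = (22 + B)/(-335/12) = (22 + B)*(-12/335) = -264/335 - 12*B/335)
S(-4, 20) - 1*4357 = (-264/335 - 12/335*(-4)) - 1*4357 = (-264/335 + 48/335) - 4357 = -216/335 - 4357 = -1459811/335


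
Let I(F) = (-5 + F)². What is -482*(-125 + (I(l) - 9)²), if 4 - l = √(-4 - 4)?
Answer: -47718 + 61696*I*√2 ≈ -47718.0 + 87251.0*I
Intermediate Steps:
l = 4 - 2*I*√2 (l = 4 - √(-4 - 4) = 4 - √(-8) = 4 - 2*I*√2 ≈ 4.0 - 2.8284*I)
-482*(-125 + (I(l) - 9)²) = -482*(-125 + ((-5 + (4 - 2*I*√2))² - 9)²) = -482*(-125 + ((-1 - 2*I*√2)² - 9)²) = -482*(-125 + (-9 + (-1 - 2*I*√2)²)²) = 60250 - 482*(-9 + (-1 - 2*I*√2)²)²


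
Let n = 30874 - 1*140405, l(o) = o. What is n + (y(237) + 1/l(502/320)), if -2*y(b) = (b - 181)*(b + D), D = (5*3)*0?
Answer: -29157757/251 ≈ -1.1617e+5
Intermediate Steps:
D = 0 (D = 15*0 = 0)
y(b) = -b*(-181 + b)/2 (y(b) = -(b - 181)*(b + 0)/2 = -(-181 + b)*b/2 = -b*(-181 + b)/2)
n = -109531 (n = 30874 - 140405 = -109531)
n + (y(237) + 1/l(502/320)) = -109531 + ((1/2)*237*(181 - 1*237) + 1/(502/320)) = -109531 + ((1/2)*237*(181 - 237) + 1/(502*(1/320))) = -109531 + ((1/2)*237*(-56) + 1/(251/160)) = -109531 + (-6636 + 160/251) = -109531 - 1665476/251 = -29157757/251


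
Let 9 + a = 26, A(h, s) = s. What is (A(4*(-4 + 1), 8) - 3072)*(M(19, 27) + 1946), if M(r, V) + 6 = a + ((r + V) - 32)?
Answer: -6039144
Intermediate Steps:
a = 17 (a = -9 + 26 = 17)
M(r, V) = -21 + V + r (M(r, V) = -6 + (17 + ((r + V) - 32)) = -6 + (17 + ((V + r) - 32)) = -6 + (17 + (-32 + V + r)) = -6 + (-15 + V + r) = -21 + V + r)
(A(4*(-4 + 1), 8) - 3072)*(M(19, 27) + 1946) = (8 - 3072)*((-21 + 27 + 19) + 1946) = -3064*(25 + 1946) = -3064*1971 = -6039144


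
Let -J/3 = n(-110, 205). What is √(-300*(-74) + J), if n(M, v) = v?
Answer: √21585 ≈ 146.92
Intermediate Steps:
J = -615 (J = -3*205 = -615)
√(-300*(-74) + J) = √(-300*(-74) - 615) = √(22200 - 615) = √21585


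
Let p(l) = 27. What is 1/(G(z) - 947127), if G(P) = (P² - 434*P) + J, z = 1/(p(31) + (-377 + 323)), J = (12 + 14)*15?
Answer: -729/690159554 ≈ -1.0563e-6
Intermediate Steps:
J = 390 (J = 26*15 = 390)
z = -1/27 (z = 1/(27 + (-377 + 323)) = 1/(27 - 54) = 1/(-27) = -1/27 ≈ -0.037037)
G(P) = 390 + P² - 434*P (G(P) = (P² - 434*P) + 390 = 390 + P² - 434*P)
1/(G(z) - 947127) = 1/((390 + (-1/27)² - 434*(-1/27)) - 947127) = 1/((390 + 1/729 + 434/27) - 947127) = 1/(296029/729 - 947127) = 1/(-690159554/729) = -729/690159554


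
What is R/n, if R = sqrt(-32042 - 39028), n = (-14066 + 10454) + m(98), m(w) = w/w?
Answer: -I*sqrt(71070)/3611 ≈ -0.073827*I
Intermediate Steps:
m(w) = 1
n = -3611 (n = (-14066 + 10454) + 1 = -3612 + 1 = -3611)
R = I*sqrt(71070) (R = sqrt(-71070) = I*sqrt(71070) ≈ 266.59*I)
R/n = (I*sqrt(71070))/(-3611) = (I*sqrt(71070))*(-1/3611) = -I*sqrt(71070)/3611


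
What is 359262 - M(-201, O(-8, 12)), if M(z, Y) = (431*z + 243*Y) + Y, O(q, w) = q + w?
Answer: 444917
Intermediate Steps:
M(z, Y) = 244*Y + 431*z (M(z, Y) = (243*Y + 431*z) + Y = 244*Y + 431*z)
359262 - M(-201, O(-8, 12)) = 359262 - (244*(-8 + 12) + 431*(-201)) = 359262 - (244*4 - 86631) = 359262 - (976 - 86631) = 359262 - 1*(-85655) = 359262 + 85655 = 444917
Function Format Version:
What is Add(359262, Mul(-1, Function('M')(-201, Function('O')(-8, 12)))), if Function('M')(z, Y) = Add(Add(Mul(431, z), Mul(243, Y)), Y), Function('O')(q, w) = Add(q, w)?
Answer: 444917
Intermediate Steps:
Function('M')(z, Y) = Add(Mul(244, Y), Mul(431, z)) (Function('M')(z, Y) = Add(Add(Mul(243, Y), Mul(431, z)), Y) = Add(Mul(244, Y), Mul(431, z)))
Add(359262, Mul(-1, Function('M')(-201, Function('O')(-8, 12)))) = Add(359262, Mul(-1, Add(Mul(244, Add(-8, 12)), Mul(431, -201)))) = Add(359262, Mul(-1, Add(Mul(244, 4), -86631))) = Add(359262, Mul(-1, Add(976, -86631))) = Add(359262, Mul(-1, -85655)) = Add(359262, 85655) = 444917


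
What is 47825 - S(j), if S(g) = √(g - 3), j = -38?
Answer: 47825 - I*√41 ≈ 47825.0 - 6.4031*I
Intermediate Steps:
S(g) = √(-3 + g)
47825 - S(j) = 47825 - √(-3 - 38) = 47825 - √(-41) = 47825 - I*√41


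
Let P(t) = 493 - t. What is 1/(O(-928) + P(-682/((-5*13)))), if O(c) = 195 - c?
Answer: 65/104358 ≈ 0.00062286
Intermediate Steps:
1/(O(-928) + P(-682/((-5*13)))) = 1/((195 - 1*(-928)) + (493 - (-682)/((-5*13)))) = 1/((195 + 928) + (493 - (-682)/(-65))) = 1/(1123 + (493 - (-682)*(-1)/65)) = 1/(1123 + (493 - 1*682/65)) = 1/(1123 + (493 - 682/65)) = 1/(1123 + 31363/65) = 1/(104358/65) = 65/104358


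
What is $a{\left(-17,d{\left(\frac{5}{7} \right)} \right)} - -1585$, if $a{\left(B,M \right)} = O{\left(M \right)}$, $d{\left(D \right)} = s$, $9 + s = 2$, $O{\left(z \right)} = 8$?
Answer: $1593$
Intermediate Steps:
$s = -7$ ($s = -9 + 2 = -7$)
$d{\left(D \right)} = -7$
$a{\left(B,M \right)} = 8$
$a{\left(-17,d{\left(\frac{5}{7} \right)} \right)} - -1585 = 8 - -1585 = 8 + 1585 = 1593$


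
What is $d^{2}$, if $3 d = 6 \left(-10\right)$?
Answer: $400$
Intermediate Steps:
$d = -20$ ($d = \frac{6 \left(-10\right)}{3} = \frac{1}{3} \left(-60\right) = -20$)
$d^{2} = \left(-20\right)^{2} = 400$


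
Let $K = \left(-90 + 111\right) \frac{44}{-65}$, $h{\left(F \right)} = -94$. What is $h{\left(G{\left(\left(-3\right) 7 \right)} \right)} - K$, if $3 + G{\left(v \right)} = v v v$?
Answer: $- \frac{5186}{65} \approx -79.785$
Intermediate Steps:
$G{\left(v \right)} = -3 + v^{3}$ ($G{\left(v \right)} = -3 + v v v = -3 + v^{2} v = -3 + v^{3}$)
$K = - \frac{924}{65}$ ($K = 21 \cdot 44 \left(- \frac{1}{65}\right) = 21 \left(- \frac{44}{65}\right) = - \frac{924}{65} \approx -14.215$)
$h{\left(G{\left(\left(-3\right) 7 \right)} \right)} - K = -94 - - \frac{924}{65} = -94 + \frac{924}{65} = - \frac{5186}{65}$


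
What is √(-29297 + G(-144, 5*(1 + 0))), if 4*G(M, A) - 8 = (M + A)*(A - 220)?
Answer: I*√87295/2 ≈ 147.73*I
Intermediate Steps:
G(M, A) = 2 + (-220 + A)*(A + M)/4 (G(M, A) = 2 + ((M + A)*(A - 220))/4 = 2 + ((A + M)*(-220 + A))/4 = 2 + ((-220 + A)*(A + M))/4 = 2 + (-220 + A)*(A + M)/4)
√(-29297 + G(-144, 5*(1 + 0))) = √(-29297 + (2 - 275*(1 + 0) - 55*(-144) + (5*(1 + 0))²/4 + (¼)*(5*(1 + 0))*(-144))) = √(-29297 + (2 - 275 + 7920 + (5*1)²/4 + (¼)*(5*1)*(-144))) = √(-29297 + (2 - 55*5 + 7920 + (¼)*5² + (¼)*5*(-144))) = √(-29297 + (2 - 275 + 7920 + (¼)*25 - 180)) = √(-29297 + (2 - 275 + 7920 + 25/4 - 180)) = √(-29297 + 29893/4) = √(-87295/4) = I*√87295/2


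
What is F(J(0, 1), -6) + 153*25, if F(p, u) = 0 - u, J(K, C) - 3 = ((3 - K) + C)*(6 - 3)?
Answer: 3831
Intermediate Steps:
J(K, C) = 12 - 3*K + 3*C (J(K, C) = 3 + ((3 - K) + C)*(6 - 3) = 3 + (3 + C - K)*3 = 3 + (9 - 3*K + 3*C) = 12 - 3*K + 3*C)
F(p, u) = -u
F(J(0, 1), -6) + 153*25 = -1*(-6) + 153*25 = 6 + 3825 = 3831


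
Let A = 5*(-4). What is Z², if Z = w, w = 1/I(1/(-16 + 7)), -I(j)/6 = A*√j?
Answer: -1/1600 ≈ -0.00062500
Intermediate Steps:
A = -20
I(j) = 120*√j (I(j) = -(-120)*√j = 120*√j)
w = -I/40 (w = 1/(120*√(1/(-16 + 7))) = 1/(120*√(1/(-9))) = 1/(120*√(-⅑)) = 1/(120*(I/3)) = 1/(40*I) = -I/40 ≈ -0.025*I)
Z = -I/40 ≈ -0.025*I
Z² = (-I/40)² = -1/1600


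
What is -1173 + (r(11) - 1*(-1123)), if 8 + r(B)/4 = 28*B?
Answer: 1150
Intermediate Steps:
r(B) = -32 + 112*B (r(B) = -32 + 4*(28*B) = -32 + 112*B)
-1173 + (r(11) - 1*(-1123)) = -1173 + ((-32 + 112*11) - 1*(-1123)) = -1173 + ((-32 + 1232) + 1123) = -1173 + (1200 + 1123) = -1173 + 2323 = 1150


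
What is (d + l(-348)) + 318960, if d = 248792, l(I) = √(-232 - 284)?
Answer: 567752 + 2*I*√129 ≈ 5.6775e+5 + 22.716*I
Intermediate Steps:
l(I) = 2*I*√129 (l(I) = √(-516) = 2*I*√129)
(d + l(-348)) + 318960 = (248792 + 2*I*√129) + 318960 = 567752 + 2*I*√129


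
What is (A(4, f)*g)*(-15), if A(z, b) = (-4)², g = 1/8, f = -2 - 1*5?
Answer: -30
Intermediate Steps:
f = -7 (f = -2 - 5 = -7)
g = ⅛ ≈ 0.12500
A(z, b) = 16
(A(4, f)*g)*(-15) = (16*(⅛))*(-15) = 2*(-15) = -30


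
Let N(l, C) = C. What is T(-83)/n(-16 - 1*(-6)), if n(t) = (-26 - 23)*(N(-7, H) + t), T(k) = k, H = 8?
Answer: -83/98 ≈ -0.84694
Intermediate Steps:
n(t) = -392 - 49*t (n(t) = (-26 - 23)*(8 + t) = -49*(8 + t) = -392 - 49*t)
T(-83)/n(-16 - 1*(-6)) = -83/(-392 - 49*(-16 - 1*(-6))) = -83/(-392 - 49*(-16 + 6)) = -83/(-392 - 49*(-10)) = -83/(-392 + 490) = -83/98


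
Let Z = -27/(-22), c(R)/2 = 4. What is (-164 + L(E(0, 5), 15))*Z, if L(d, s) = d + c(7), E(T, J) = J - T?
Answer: -4077/22 ≈ -185.32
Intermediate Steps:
c(R) = 8 (c(R) = 2*4 = 8)
Z = 27/22 (Z = -27*(-1/22) = 27/22 ≈ 1.2273)
L(d, s) = 8 + d (L(d, s) = d + 8 = 8 + d)
(-164 + L(E(0, 5), 15))*Z = (-164 + (8 + (5 - 1*0)))*(27/22) = (-164 + (8 + (5 + 0)))*(27/22) = (-164 + (8 + 5))*(27/22) = (-164 + 13)*(27/22) = -151*27/22 = -4077/22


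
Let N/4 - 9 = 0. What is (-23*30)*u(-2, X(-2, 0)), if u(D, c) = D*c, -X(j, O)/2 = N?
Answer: -99360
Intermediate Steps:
N = 36 (N = 36 + 4*0 = 36 + 0 = 36)
X(j, O) = -72 (X(j, O) = -2*36 = -72)
(-23*30)*u(-2, X(-2, 0)) = (-23*30)*(-2*(-72)) = -690*144 = -99360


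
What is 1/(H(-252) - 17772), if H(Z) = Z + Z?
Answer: -1/18276 ≈ -5.4717e-5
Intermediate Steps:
H(Z) = 2*Z
1/(H(-252) - 17772) = 1/(2*(-252) - 17772) = 1/(-504 - 17772) = 1/(-18276) = -1/18276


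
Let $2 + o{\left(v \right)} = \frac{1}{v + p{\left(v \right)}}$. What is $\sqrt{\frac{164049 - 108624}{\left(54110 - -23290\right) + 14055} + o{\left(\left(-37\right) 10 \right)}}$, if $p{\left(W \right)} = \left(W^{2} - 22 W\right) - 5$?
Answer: $\frac{i \sqrt{1084448202852613690}}{882022505} \approx 1.1807 i$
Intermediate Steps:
$p{\left(W \right)} = -5 + W^{2} - 22 W$
$o{\left(v \right)} = -2 + \frac{1}{-5 + v^{2} - 21 v}$ ($o{\left(v \right)} = -2 + \frac{1}{v - \left(5 - v^{2} + 22 v\right)} = -2 + \frac{1}{-5 + v^{2} - 21 v}$)
$\sqrt{\frac{164049 - 108624}{\left(54110 - -23290\right) + 14055} + o{\left(\left(-37\right) 10 \right)}} = \sqrt{\frac{164049 - 108624}{\left(54110 - -23290\right) + 14055} + \frac{-11 - 42 \left(\left(-37\right) 10\right) + 2 \left(\left(-37\right) 10\right)^{2}}{5 - \left(\left(-37\right) 10\right)^{2} + 21 \left(\left(-37\right) 10\right)}} = \sqrt{\frac{55425}{\left(54110 + 23290\right) + 14055} + \frac{-11 - -15540 + 2 \left(-370\right)^{2}}{5 - \left(-370\right)^{2} + 21 \left(-370\right)}} = \sqrt{\frac{55425}{77400 + 14055} + \frac{-11 + 15540 + 2 \cdot 136900}{5 - 136900 - 7770}} = \sqrt{\frac{55425}{91455} + \frac{-11 + 15540 + 273800}{5 - 136900 - 7770}} = \sqrt{55425 \cdot \frac{1}{91455} + \frac{1}{-144665} \cdot 289329} = \sqrt{\frac{3695}{6097} - \frac{289329}{144665}} = \sqrt{- \frac{1229501738}{882022505}} = \frac{i \sqrt{1084448202852613690}}{882022505}$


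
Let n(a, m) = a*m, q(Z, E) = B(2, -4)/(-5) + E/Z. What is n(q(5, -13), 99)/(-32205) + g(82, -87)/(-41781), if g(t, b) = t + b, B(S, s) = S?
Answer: 220526/23606265 ≈ 0.0093418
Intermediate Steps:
q(Z, E) = -⅖ + E/Z (q(Z, E) = 2/(-5) + E/Z = 2*(-⅕) + E/Z = -⅖ + E/Z)
g(t, b) = b + t
n(q(5, -13), 99)/(-32205) + g(82, -87)/(-41781) = ((-⅖ - 13/5)*99)/(-32205) + (-87 + 82)/(-41781) = ((-⅖ - 13*⅕)*99)*(-1/32205) - 5*(-1/41781) = ((-⅖ - 13/5)*99)*(-1/32205) + 5/41781 = -3*99*(-1/32205) + 5/41781 = -297*(-1/32205) + 5/41781 = 99/10735 + 5/41781 = 220526/23606265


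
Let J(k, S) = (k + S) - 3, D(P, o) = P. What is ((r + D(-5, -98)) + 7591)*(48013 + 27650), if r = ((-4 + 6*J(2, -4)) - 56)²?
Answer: 1186849818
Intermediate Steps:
J(k, S) = -3 + S + k (J(k, S) = (S + k) - 3 = -3 + S + k)
r = 8100 (r = ((-4 + 6*(-3 - 4 + 2)) - 56)² = ((-4 + 6*(-5)) - 56)² = ((-4 - 30) - 56)² = (-34 - 56)² = (-90)² = 8100)
((r + D(-5, -98)) + 7591)*(48013 + 27650) = ((8100 - 5) + 7591)*(48013 + 27650) = (8095 + 7591)*75663 = 15686*75663 = 1186849818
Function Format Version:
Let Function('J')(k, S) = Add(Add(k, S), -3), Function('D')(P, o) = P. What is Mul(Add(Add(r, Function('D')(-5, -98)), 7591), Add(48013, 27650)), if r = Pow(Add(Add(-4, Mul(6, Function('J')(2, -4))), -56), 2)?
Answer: 1186849818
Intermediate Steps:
Function('J')(k, S) = Add(-3, S, k) (Function('J')(k, S) = Add(Add(S, k), -3) = Add(-3, S, k))
r = 8100 (r = Pow(Add(Add(-4, Mul(6, Add(-3, -4, 2))), -56), 2) = Pow(Add(Add(-4, Mul(6, -5)), -56), 2) = Pow(Add(Add(-4, -30), -56), 2) = Pow(Add(-34, -56), 2) = Pow(-90, 2) = 8100)
Mul(Add(Add(r, Function('D')(-5, -98)), 7591), Add(48013, 27650)) = Mul(Add(Add(8100, -5), 7591), Add(48013, 27650)) = Mul(Add(8095, 7591), 75663) = Mul(15686, 75663) = 1186849818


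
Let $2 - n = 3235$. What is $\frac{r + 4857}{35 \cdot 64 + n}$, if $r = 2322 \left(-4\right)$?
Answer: $\frac{1477}{331} \approx 4.4622$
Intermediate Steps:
$n = -3233$ ($n = 2 - 3235 = -3233$)
$r = -9288$
$\frac{r + 4857}{35 \cdot 64 + n} = \frac{-9288 + 4857}{35 \cdot 64 - 3233} = - \frac{4431}{2240 - 3233} = - \frac{4431}{-993} = \left(-4431\right) \left(- \frac{1}{993}\right) = \frac{1477}{331}$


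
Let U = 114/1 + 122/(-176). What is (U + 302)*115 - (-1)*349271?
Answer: 34938753/88 ≈ 3.9703e+5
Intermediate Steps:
U = 9971/88 (U = 114*1 + 122*(-1/176) = 114 - 61/88 = 9971/88 ≈ 113.31)
(U + 302)*115 - (-1)*349271 = (9971/88 + 302)*115 - (-1)*349271 = (36547/88)*115 - 1*(-349271) = 4202905/88 + 349271 = 34938753/88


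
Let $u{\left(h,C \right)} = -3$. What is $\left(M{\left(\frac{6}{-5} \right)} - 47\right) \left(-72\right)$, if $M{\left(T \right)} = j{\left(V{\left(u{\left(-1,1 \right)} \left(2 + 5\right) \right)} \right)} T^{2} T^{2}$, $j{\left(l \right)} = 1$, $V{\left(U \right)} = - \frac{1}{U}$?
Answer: $\frac{2021688}{625} \approx 3234.7$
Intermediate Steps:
$M{\left(T \right)} = T^{4}$ ($M{\left(T \right)} = 1 T^{2} T^{2} = T^{2} T^{2} = T^{4}$)
$\left(M{\left(\frac{6}{-5} \right)} - 47\right) \left(-72\right) = \left(\left(\frac{6}{-5}\right)^{4} - 47\right) \left(-72\right) = \left(\left(6 \left(- \frac{1}{5}\right)\right)^{4} - 47\right) \left(-72\right) = \left(\left(- \frac{6}{5}\right)^{4} - 47\right) \left(-72\right) = \left(\frac{1296}{625} - 47\right) \left(-72\right) = \left(- \frac{28079}{625}\right) \left(-72\right) = \frac{2021688}{625}$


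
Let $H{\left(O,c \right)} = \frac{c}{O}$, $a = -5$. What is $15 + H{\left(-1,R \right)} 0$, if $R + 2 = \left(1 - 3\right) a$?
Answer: $15$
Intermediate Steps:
$R = 8$ ($R = -2 + \left(1 - 3\right) \left(-5\right) = -2 - -10 = -2 + 10 = 8$)
$15 + H{\left(-1,R \right)} 0 = 15 + \frac{8}{-1} \cdot 0 = 15 + 8 \left(-1\right) 0 = 15 - 0 = 15 + 0 = 15$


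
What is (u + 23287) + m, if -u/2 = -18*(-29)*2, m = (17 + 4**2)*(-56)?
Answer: 19351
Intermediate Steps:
m = -1848 (m = (17 + 16)*(-56) = 33*(-56) = -1848)
u = -2088 (u = -2*(-18*(-29))*2 = -1044*2 = -2*1044 = -2088)
(u + 23287) + m = (-2088 + 23287) - 1848 = 21199 - 1848 = 19351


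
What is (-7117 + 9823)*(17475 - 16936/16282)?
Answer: 384943401942/8141 ≈ 4.7285e+7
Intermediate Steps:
(-7117 + 9823)*(17475 - 16936/16282) = 2706*(17475 - 16936*1/16282) = 2706*(17475 - 8468/8141) = 2706*(142255507/8141) = 384943401942/8141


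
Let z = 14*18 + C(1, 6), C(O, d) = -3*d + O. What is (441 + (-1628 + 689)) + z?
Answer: -263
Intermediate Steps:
C(O, d) = O - 3*d
z = 235 (z = 14*18 + (1 - 3*6) = 252 + (1 - 18) = 252 - 17 = 235)
(441 + (-1628 + 689)) + z = (441 + (-1628 + 689)) + 235 = (441 - 939) + 235 = -498 + 235 = -263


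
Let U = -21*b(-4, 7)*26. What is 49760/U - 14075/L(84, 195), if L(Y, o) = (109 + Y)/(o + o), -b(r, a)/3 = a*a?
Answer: -220284289910/7745283 ≈ -28441.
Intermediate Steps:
b(r, a) = -3*a² (b(r, a) = -3*a*a = -3*a²)
U = 80262 (U = -(-63)*7²*26 = -(-63)*49*26 = -21*(-147)*26 = 3087*26 = 80262)
L(Y, o) = (109 + Y)/(2*o) (L(Y, o) = (109 + Y)/((2*o)) = (109 + Y)*(1/(2*o)) = (109 + Y)/(2*o))
49760/U - 14075/L(84, 195) = 49760/80262 - 14075*390/(109 + 84) = 49760*(1/80262) - 14075/((½)*(1/195)*193) = 24880/40131 - 14075/193/390 = 24880/40131 - 14075*390/193 = 24880/40131 - 5489250/193 = -220284289910/7745283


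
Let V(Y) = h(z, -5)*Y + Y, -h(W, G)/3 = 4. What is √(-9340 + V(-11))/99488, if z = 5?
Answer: I*√9219/99488 ≈ 0.0009651*I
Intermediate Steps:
h(W, G) = -12 (h(W, G) = -3*4 = -12)
V(Y) = -11*Y (V(Y) = -12*Y + Y = -11*Y)
√(-9340 + V(-11))/99488 = √(-9340 - 11*(-11))/99488 = √(-9340 + 121)*(1/99488) = √(-9219)*(1/99488) = (I*√9219)*(1/99488) = I*√9219/99488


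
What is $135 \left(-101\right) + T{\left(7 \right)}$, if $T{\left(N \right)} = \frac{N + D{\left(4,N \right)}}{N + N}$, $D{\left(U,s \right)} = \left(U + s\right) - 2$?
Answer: $- \frac{95437}{7} \approx -13634.0$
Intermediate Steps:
$D{\left(U,s \right)} = -2 + U + s$
$T{\left(N \right)} = \frac{2 + 2 N}{2 N}$ ($T{\left(N \right)} = \frac{N + \left(-2 + 4 + N\right)}{N + N} = \frac{N + \left(2 + N\right)}{2 N} = \left(2 + 2 N\right) \frac{1}{2 N} = \frac{2 + 2 N}{2 N}$)
$135 \left(-101\right) + T{\left(7 \right)} = 135 \left(-101\right) + \frac{1 + 7}{7} = -13635 + \frac{1}{7} \cdot 8 = -13635 + \frac{8}{7} = - \frac{95437}{7}$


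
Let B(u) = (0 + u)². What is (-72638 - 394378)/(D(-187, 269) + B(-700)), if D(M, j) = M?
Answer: -155672/163271 ≈ -0.95346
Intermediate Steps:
B(u) = u²
(-72638 - 394378)/(D(-187, 269) + B(-700)) = (-72638 - 394378)/(-187 + (-700)²) = -467016/(-187 + 490000) = -467016/489813 = -467016*1/489813 = -155672/163271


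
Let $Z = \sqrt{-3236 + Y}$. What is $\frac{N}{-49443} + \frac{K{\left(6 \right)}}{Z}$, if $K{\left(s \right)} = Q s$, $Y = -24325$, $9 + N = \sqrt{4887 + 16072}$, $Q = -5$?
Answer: $\frac{3}{16481} - \frac{\sqrt{20959}}{49443} + \frac{10 i \sqrt{27561}}{9187} \approx -0.002746 + 0.18071 i$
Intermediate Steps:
$N = -9 + \sqrt{20959}$ ($N = -9 + \sqrt{4887 + 16072} = -9 + \sqrt{20959} \approx 135.77$)
$Z = i \sqrt{27561}$ ($Z = \sqrt{-3236 - 24325} = \sqrt{-27561} = i \sqrt{27561} \approx 166.02 i$)
$K{\left(s \right)} = - 5 s$
$\frac{N}{-49443} + \frac{K{\left(6 \right)}}{Z} = \frac{-9 + \sqrt{20959}}{-49443} + \frac{\left(-5\right) 6}{i \sqrt{27561}} = \left(-9 + \sqrt{20959}\right) \left(- \frac{1}{49443}\right) - 30 \left(- \frac{i \sqrt{27561}}{27561}\right) = \left(\frac{3}{16481} - \frac{\sqrt{20959}}{49443}\right) + \frac{10 i \sqrt{27561}}{9187} = \frac{3}{16481} - \frac{\sqrt{20959}}{49443} + \frac{10 i \sqrt{27561}}{9187}$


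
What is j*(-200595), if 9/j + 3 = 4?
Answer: -1805355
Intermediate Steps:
j = 9 (j = 9/(-3 + 4) = 9/1 = 9*1 = 9)
j*(-200595) = 9*(-200595) = -1805355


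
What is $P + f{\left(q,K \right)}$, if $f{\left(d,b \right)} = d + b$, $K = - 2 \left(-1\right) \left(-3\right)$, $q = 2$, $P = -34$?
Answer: $-38$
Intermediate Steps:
$K = -6$ ($K = - \left(-2\right) \left(-3\right) = \left(-1\right) 6 = -6$)
$f{\left(d,b \right)} = b + d$
$P + f{\left(q,K \right)} = -34 + \left(-6 + 2\right) = -34 - 4 = -38$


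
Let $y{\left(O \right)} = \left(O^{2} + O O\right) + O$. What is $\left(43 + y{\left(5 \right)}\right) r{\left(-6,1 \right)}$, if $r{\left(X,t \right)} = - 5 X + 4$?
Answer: $3332$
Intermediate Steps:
$r{\left(X,t \right)} = 4 - 5 X$
$y{\left(O \right)} = O + 2 O^{2}$ ($y{\left(O \right)} = \left(O^{2} + O^{2}\right) + O = 2 O^{2} + O = O + 2 O^{2}$)
$\left(43 + y{\left(5 \right)}\right) r{\left(-6,1 \right)} = \left(43 + 5 \left(1 + 2 \cdot 5\right)\right) \left(4 - -30\right) = \left(43 + 5 \left(1 + 10\right)\right) \left(4 + 30\right) = \left(43 + 5 \cdot 11\right) 34 = \left(43 + 55\right) 34 = 98 \cdot 34 = 3332$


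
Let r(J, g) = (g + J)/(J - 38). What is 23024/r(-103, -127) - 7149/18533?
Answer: 30081795201/2131295 ≈ 14114.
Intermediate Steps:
r(J, g) = (J + g)/(-38 + J)
23024/r(-103, -127) - 7149/18533 = 23024/(((-103 - 127)/(-38 - 103))) - 7149/18533 = 23024/((-230/(-141))) - 7149*1/18533 = 23024/((-1/141*(-230))) - 7149/18533 = 23024/(230/141) - 7149/18533 = 23024*(141/230) - 7149/18533 = 1623192/115 - 7149/18533 = 30081795201/2131295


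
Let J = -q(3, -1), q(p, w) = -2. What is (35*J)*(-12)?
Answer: -840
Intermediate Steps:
J = 2 (J = -1*(-2) = 2)
(35*J)*(-12) = (35*2)*(-12) = 70*(-12) = -840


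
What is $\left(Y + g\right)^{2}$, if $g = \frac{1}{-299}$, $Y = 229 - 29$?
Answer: $\frac{3575920401}{89401} \approx 39999.0$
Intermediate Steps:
$Y = 200$ ($Y = 229 - 29 = 200$)
$g = - \frac{1}{299} \approx -0.0033445$
$\left(Y + g\right)^{2} = \left(200 - \frac{1}{299}\right)^{2} = \left(\frac{59799}{299}\right)^{2} = \frac{3575920401}{89401}$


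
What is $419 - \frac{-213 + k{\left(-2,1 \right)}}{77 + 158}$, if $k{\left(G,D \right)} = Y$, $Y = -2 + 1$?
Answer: $\frac{98679}{235} \approx 419.91$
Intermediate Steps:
$Y = -1$
$k{\left(G,D \right)} = -1$
$419 - \frac{-213 + k{\left(-2,1 \right)}}{77 + 158} = 419 - \frac{-213 - 1}{77 + 158} = 419 - - \frac{214}{235} = 419 + \frac{214}{235} = \frac{98679}{235}$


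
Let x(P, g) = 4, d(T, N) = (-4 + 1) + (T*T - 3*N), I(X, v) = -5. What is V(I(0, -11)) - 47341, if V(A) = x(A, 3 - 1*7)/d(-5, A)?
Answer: -1751613/37 ≈ -47341.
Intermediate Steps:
d(T, N) = -3 + T² - 3*N (d(T, N) = -3 + (T² - 3*N) = -3 + T² - 3*N)
V(A) = 4/(22 - 3*A) (V(A) = 4/(-3 + (-5)² - 3*A) = 4/(-3 + 25 - 3*A) = 4/(22 - 3*A))
V(I(0, -11)) - 47341 = -4/(-22 + 3*(-5)) - 47341 = -4/(-22 - 15) - 47341 = -4/(-37) - 47341 = -4*(-1/37) - 47341 = 4/37 - 47341 = -1751613/37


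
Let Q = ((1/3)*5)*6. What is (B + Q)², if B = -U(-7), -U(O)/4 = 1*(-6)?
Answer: 196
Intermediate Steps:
U(O) = 24 (U(O) = -4*(-6) = 24)
Q = 10 (Q = ((1*(⅓))*5)*6 = ((⅓)*5)*6 = (5/3)*6 = 10)
B = -24 (B = -1*24 = -24)
(B + Q)² = (-24 + 10)² = (-14)² = 196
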